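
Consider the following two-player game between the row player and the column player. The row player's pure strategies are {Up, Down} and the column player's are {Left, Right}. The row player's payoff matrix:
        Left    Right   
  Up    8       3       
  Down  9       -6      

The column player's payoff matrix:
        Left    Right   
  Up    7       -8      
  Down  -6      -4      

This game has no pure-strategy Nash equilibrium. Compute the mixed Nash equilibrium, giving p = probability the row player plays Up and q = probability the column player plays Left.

For the column player to be willing to mix, the column player must be indifferent between Left and Right, which pins down the row player's mix.
  the column player's payoff from Left: p·7 + (1−p)·(-6) = 13p - 6
  the column player's payoff from Right: p·(-8) + (1−p)·(-4) = -4p - 4
  13p - 6 = -4p - 4  ⇒  17p = 2  ⇒  p = 2/17.
Set the row player's expected payoff from Up equal to that from Down:
  the row player's payoff to Up: q·8 + (1−q)·3 = 5q + 3
  the row player's payoff to Down: q·9 + (1−q)·(-6) = 15q - 6
  5q + 3 = 15q - 6  ⇒  -10q = -9  ⇒  q = 9/10.

p = 2/17, q = 9/10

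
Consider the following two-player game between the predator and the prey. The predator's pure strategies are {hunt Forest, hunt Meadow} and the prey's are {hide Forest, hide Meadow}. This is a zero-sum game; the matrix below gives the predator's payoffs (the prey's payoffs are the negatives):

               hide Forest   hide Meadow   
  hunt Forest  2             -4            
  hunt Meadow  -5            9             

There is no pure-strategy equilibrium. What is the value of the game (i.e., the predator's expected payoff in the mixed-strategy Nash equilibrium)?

v = -1/10

The predator's indifference between hunt Forest and hunt Meadow determines the prey's mixing probability q:
  the predator's payoff from hunt Forest: q·2 + (1−q)·(-4) = 6q - 4
  the predator's payoff from hunt Meadow: q·(-5) + (1−q)·9 = -14q + 9
  6q - 4 = -14q + 9  ⇒  20q = 13  ⇒  q = 13/20.
The value is the predator's expected payoff against this mix (using hunt Forest): (13/20)·2 + (7/20)·(-4) = -1/10.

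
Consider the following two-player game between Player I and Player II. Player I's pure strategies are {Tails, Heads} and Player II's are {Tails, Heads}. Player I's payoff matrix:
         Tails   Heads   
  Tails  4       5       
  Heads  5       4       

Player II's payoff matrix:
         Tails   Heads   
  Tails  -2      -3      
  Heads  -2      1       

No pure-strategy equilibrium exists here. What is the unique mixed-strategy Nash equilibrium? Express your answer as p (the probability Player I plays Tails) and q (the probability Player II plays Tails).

In a mixed equilibrium Player II is indifferent between Tails and Heads; this condition fixes p.
  Player II's payoff to Tails: p·(-2) + (1−p)·(-2) = -2
  Player II's payoff to Heads: p·(-3) + (1−p)·1 = -4p + 1
  -2 = -4p + 1  ⇒  4p = 3  ⇒  p = 3/4.
Player I's indifference between Tails and Heads determines Player II's mixing probability q:
  Player I's expected payoff from Tails: q·4 + (1−q)·5 = -q + 5
  Player I's expected payoff from Heads: q·5 + (1−q)·4 = q + 4
  -q + 5 = q + 4  ⇒  -2q = -1  ⇒  q = 1/2.

p = 3/4, q = 1/2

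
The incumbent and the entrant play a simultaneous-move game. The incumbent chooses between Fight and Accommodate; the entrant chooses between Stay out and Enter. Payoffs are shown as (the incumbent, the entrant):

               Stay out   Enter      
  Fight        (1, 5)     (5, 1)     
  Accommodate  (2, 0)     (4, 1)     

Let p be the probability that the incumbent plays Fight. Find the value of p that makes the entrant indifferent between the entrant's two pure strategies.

The incumbent's mix must leave the entrant indifferent between Stay out and Enter.
  the entrant's payoff from Stay out: p·5 + (1−p)·0 = 5p
  the entrant's payoff from Enter: p·1 + (1−p)·1 = 1
  5p = 1  ⇒  5p = 1  ⇒  p = 1/5.

p = 1/5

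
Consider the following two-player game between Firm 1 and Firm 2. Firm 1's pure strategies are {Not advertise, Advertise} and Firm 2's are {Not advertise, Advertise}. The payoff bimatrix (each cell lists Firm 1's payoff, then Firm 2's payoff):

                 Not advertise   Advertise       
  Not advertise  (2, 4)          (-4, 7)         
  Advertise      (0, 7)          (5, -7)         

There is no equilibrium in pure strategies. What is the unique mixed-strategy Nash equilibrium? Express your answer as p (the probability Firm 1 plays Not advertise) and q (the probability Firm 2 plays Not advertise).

p = 14/17, q = 9/11

Firm 1's mix must leave Firm 2 indifferent between Not advertise and Advertise.
  Firm 2's payoff to Not advertise: p·4 + (1−p)·7 = -3p + 7
  Firm 2's payoff to Advertise: p·7 + (1−p)·(-7) = 14p - 7
  -3p + 7 = 14p - 7  ⇒  -17p = -14  ⇒  p = 14/17.
Firm 2's mix must leave Firm 1 indifferent between Not advertise and Advertise.
  Firm 1's payoff from Not advertise: q·2 + (1−q)·(-4) = 6q - 4
  Firm 1's payoff from Advertise: q·0 + (1−q)·5 = -5q + 5
  6q - 4 = -5q + 5  ⇒  11q = 9  ⇒  q = 9/11.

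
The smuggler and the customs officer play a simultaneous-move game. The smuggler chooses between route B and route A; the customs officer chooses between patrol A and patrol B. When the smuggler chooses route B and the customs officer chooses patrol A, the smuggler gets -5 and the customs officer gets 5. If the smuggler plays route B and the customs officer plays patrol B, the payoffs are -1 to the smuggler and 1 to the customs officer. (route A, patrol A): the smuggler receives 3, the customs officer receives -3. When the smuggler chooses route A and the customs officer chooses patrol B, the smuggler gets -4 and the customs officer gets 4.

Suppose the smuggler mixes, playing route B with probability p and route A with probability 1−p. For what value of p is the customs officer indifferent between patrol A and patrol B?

The smuggler's mix must leave the customs officer indifferent between patrol A and patrol B.
  the customs officer's expected payoff from patrol A: p·5 + (1−p)·(-3) = 8p - 3
  the customs officer's expected payoff from patrol B: p·1 + (1−p)·4 = -3p + 4
  8p - 3 = -3p + 4  ⇒  11p = 7  ⇒  p = 7/11.

p = 7/11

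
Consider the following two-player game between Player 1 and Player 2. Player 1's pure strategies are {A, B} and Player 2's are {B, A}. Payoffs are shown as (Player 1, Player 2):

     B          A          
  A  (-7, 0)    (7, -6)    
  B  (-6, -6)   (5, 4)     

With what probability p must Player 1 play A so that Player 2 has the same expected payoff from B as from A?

p = 5/8

In a mixed equilibrium Player 2 is indifferent between B and A; this condition fixes p.
  Player 2's payoff from B: p·0 + (1−p)·(-6) = 6p - 6
  Player 2's payoff from A: p·(-6) + (1−p)·4 = -10p + 4
  6p - 6 = -10p + 4  ⇒  16p = 10  ⇒  p = 5/8.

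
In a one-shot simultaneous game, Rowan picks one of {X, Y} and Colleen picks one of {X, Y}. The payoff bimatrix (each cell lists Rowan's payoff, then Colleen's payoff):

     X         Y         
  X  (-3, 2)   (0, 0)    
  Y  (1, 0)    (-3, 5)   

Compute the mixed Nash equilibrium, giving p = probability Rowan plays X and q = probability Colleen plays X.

Colleen's indifference between X and Y determines Rowan's mixing probability p:
  Colleen's payoff from X: p·2 + (1−p)·0 = 2p
  Colleen's payoff from Y: p·0 + (1−p)·5 = -5p + 5
  2p = -5p + 5  ⇒  7p = 5  ⇒  p = 5/7.
Colleen's mix must leave Rowan indifferent between X and Y.
  Rowan's payoff to X: q·(-3) + (1−q)·0 = -3q
  Rowan's payoff to Y: q·1 + (1−q)·(-3) = 4q - 3
  -3q = 4q - 3  ⇒  -7q = -3  ⇒  q = 3/7.

p = 5/7, q = 3/7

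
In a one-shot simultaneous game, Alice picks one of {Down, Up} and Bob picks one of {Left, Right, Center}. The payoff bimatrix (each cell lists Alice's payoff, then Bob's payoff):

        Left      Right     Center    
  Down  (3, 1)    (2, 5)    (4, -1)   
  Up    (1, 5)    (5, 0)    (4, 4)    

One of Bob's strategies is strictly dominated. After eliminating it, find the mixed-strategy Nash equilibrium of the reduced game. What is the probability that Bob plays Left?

q = 3/5

Bob's strategy Center is strictly dominated by Left: 1 > -1 and 5 > 4. Eliminate Center.
Bob's mix must leave Alice indifferent between Down and Up.
  Alice's payoff from Down: q·3 + (1−q)·2 = q + 2
  Alice's payoff from Up: q·1 + (1−q)·5 = -4q + 5
  q + 2 = -4q + 5  ⇒  5q = 3  ⇒  q = 3/5.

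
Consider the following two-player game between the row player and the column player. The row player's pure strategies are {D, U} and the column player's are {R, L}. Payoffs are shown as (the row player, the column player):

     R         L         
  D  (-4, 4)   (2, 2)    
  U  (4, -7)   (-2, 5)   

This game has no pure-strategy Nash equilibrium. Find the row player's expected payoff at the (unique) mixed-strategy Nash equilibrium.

The column player's mix must leave the row player indifferent between D and U.
  the row player's expected payoff from D: q·(-4) + (1−q)·2 = -6q + 2
  the row player's expected payoff from U: q·4 + (1−q)·(-2) = 6q - 2
  -6q + 2 = 6q - 2  ⇒  -12q = -4  ⇒  q = 1/3.
At equilibrium the row player is indifferent across rows, so the row player's payoff equals the payoff from D: (1/3)·(-4) + (2/3)·2 = 0.

0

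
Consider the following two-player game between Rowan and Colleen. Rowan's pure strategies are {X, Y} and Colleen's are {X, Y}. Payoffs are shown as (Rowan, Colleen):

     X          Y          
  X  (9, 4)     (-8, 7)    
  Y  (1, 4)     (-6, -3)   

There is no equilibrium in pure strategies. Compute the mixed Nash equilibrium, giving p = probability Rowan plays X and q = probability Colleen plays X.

p = 7/10, q = 1/5

For Colleen to be willing to mix, Colleen must be indifferent between X and Y, which pins down Rowan's mix.
  Colleen's payoff from X: p·4 + (1−p)·4 = 4
  Colleen's payoff from Y: p·7 + (1−p)·(-3) = 10p - 3
  4 = 10p - 3  ⇒  -10p = -7  ⇒  p = 7/10.
Set Rowan's expected payoff from X equal to that from Y:
  Rowan's expected payoff from X: q·9 + (1−q)·(-8) = 17q - 8
  Rowan's expected payoff from Y: q·1 + (1−q)·(-6) = 7q - 6
  17q - 8 = 7q - 6  ⇒  10q = 2  ⇒  q = 1/5.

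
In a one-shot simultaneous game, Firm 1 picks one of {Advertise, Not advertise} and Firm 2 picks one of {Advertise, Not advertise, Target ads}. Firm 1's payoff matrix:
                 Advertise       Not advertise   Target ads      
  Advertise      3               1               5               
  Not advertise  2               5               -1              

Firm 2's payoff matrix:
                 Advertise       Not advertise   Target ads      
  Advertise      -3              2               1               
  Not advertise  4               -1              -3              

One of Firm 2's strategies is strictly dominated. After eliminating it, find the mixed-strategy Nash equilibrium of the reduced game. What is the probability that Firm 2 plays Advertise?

q = 4/5

Firm 2's strategy Target ads is strictly dominated by Not advertise: 2 > 1 and -1 > -3. Eliminate Target ads.
For Firm 1 to be willing to mix, Firm 1 must be indifferent between Advertise and Not advertise, which pins down Firm 2's mix.
  Firm 1's expected payoff from Advertise: q·3 + (1−q)·1 = 2q + 1
  Firm 1's expected payoff from Not advertise: q·2 + (1−q)·5 = -3q + 5
  2q + 1 = -3q + 5  ⇒  5q = 4  ⇒  q = 4/5.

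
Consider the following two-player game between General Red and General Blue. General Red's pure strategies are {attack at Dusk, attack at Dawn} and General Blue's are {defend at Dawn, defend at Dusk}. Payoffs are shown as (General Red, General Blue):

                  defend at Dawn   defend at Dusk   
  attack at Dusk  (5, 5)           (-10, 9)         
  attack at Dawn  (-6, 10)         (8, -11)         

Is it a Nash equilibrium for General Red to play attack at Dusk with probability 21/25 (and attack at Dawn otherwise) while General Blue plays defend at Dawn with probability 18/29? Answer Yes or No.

Check General Blue's indifference given General Red's mix p = 21/25:
  payoff from defend at Dawn = 29/5; payoff from defend at Dusk = 29/5 — equal.
Check General Red's indifference given General Blue's mix q = 18/29:
  payoff from attack at Dusk = -20/29; payoff from attack at Dawn = -20/29 — equal.
Both players are indifferent, so neither can profitably deviate.

Yes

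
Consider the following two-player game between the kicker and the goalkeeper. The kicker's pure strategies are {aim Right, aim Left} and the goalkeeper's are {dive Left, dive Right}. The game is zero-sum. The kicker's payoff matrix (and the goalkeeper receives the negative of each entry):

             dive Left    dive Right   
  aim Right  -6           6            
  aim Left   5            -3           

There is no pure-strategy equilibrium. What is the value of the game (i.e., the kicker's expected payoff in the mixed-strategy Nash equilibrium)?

For the kicker to be willing to mix, the kicker must be indifferent between aim Right and aim Left, which pins down the goalkeeper's mix.
  the kicker's payoff from aim Right: q·(-6) + (1−q)·6 = -12q + 6
  the kicker's payoff from aim Left: q·5 + (1−q)·(-3) = 8q - 3
  -12q + 6 = 8q - 3  ⇒  -20q = -9  ⇒  q = 9/20.
The value is the kicker's expected payoff against this mix (using aim Right): (9/20)·(-6) + (11/20)·6 = 3/5.

v = 3/5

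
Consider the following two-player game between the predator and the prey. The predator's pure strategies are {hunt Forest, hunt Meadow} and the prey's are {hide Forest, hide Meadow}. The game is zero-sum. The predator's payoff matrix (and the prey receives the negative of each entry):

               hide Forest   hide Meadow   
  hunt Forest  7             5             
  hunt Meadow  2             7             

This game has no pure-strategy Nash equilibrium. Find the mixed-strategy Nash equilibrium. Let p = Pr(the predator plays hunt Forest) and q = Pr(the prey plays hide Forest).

p = 5/7, q = 2/7

Set the prey's expected payoff from hide Forest equal to that from hide Meadow:
  the prey's expected payoff from hide Forest: p·(-7) + (1−p)·(-2) = -5p - 2
  the prey's expected payoff from hide Meadow: p·(-5) + (1−p)·(-7) = 2p - 7
  -5p - 2 = 2p - 7  ⇒  -7p = -5  ⇒  p = 5/7.
For the predator to be willing to mix, the predator must be indifferent between hunt Forest and hunt Meadow, which pins down the prey's mix.
  the predator's payoff to hunt Forest: q·7 + (1−q)·5 = 2q + 5
  the predator's payoff to hunt Meadow: q·2 + (1−q)·7 = -5q + 7
  2q + 5 = -5q + 7  ⇒  7q = 2  ⇒  q = 2/7.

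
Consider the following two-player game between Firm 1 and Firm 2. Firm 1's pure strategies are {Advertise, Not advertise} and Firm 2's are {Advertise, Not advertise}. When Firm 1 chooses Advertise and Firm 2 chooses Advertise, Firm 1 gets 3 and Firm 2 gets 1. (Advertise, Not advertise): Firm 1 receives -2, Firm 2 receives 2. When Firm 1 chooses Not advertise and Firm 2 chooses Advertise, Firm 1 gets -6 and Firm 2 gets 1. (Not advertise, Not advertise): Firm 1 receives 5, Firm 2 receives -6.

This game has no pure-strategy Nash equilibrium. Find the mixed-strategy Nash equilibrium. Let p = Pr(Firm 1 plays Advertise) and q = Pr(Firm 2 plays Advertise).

p = 7/8, q = 7/16

Firm 1's mix must leave Firm 2 indifferent between Advertise and Not advertise.
  Firm 2's payoff from Advertise: p·1 + (1−p)·1 = 1
  Firm 2's payoff from Not advertise: p·2 + (1−p)·(-6) = 8p - 6
  1 = 8p - 6  ⇒  -8p = -7  ⇒  p = 7/8.
Firm 2's mix must leave Firm 1 indifferent between Advertise and Not advertise.
  Firm 1's payoff from Advertise: q·3 + (1−q)·(-2) = 5q - 2
  Firm 1's payoff from Not advertise: q·(-6) + (1−q)·5 = -11q + 5
  5q - 2 = -11q + 5  ⇒  16q = 7  ⇒  q = 7/16.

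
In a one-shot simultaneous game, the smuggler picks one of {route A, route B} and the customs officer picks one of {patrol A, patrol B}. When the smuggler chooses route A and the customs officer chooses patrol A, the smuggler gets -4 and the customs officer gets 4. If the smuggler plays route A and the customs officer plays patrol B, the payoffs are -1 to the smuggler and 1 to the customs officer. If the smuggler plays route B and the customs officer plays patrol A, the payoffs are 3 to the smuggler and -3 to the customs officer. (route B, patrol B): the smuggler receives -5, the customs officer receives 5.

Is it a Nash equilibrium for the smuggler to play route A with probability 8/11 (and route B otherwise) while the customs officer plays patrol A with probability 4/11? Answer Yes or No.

Check the customs officer's indifference given the smuggler's mix p = 8/11:
  payoff from patrol A = 23/11; payoff from patrol B = 23/11 — equal.
Check the smuggler's indifference given the customs officer's mix q = 4/11:
  payoff from route A = -23/11; payoff from route B = -23/11 — equal.
Both players are indifferent, so neither can profitably deviate.

Yes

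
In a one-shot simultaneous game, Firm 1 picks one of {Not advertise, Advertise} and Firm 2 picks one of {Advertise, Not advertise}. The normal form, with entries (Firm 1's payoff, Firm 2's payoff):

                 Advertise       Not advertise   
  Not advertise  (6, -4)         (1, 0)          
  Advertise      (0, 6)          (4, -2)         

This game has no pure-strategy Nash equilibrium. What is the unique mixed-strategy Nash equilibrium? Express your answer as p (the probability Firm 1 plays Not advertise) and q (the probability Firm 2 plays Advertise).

p = 2/3, q = 1/3

For Firm 2 to be willing to mix, Firm 2 must be indifferent between Advertise and Not advertise, which pins down Firm 1's mix.
  Firm 2's expected payoff from Advertise: p·(-4) + (1−p)·6 = -10p + 6
  Firm 2's expected payoff from Not advertise: p·0 + (1−p)·(-2) = 2p - 2
  -10p + 6 = 2p - 2  ⇒  -12p = -8  ⇒  p = 2/3.
In a mixed equilibrium Firm 1 is indifferent between Not advertise and Advertise; this condition fixes q.
  Firm 1's expected payoff from Not advertise: q·6 + (1−q)·1 = 5q + 1
  Firm 1's expected payoff from Advertise: q·0 + (1−q)·4 = -4q + 4
  5q + 1 = -4q + 4  ⇒  9q = 3  ⇒  q = 1/3.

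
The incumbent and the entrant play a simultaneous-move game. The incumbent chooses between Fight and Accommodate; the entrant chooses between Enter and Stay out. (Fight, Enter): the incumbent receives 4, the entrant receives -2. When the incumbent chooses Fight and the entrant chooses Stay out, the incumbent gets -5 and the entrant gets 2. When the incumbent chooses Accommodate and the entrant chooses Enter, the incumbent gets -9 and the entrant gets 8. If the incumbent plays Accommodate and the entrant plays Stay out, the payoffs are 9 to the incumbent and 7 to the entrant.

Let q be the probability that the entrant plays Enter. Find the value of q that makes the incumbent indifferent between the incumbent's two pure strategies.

The entrant's mix must leave the incumbent indifferent between Fight and Accommodate.
  the incumbent's expected payoff from Fight: q·4 + (1−q)·(-5) = 9q - 5
  the incumbent's expected payoff from Accommodate: q·(-9) + (1−q)·9 = -18q + 9
  9q - 5 = -18q + 9  ⇒  27q = 14  ⇒  q = 14/27.

q = 14/27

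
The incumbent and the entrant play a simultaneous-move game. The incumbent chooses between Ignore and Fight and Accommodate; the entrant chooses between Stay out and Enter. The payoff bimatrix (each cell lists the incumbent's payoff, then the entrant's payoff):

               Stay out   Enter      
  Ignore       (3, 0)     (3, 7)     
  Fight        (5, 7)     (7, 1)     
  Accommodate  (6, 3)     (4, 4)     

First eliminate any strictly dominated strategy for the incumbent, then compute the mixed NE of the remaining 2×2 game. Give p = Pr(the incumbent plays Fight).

p = 1/7

The incumbent's strategy Ignore is strictly dominated by Accommodate: 6 > 3 and 4 > 3. Eliminate Ignore.
In a mixed equilibrium the entrant is indifferent between Stay out and Enter; this condition fixes p.
  the entrant's expected payoff from Stay out: p·7 + (1−p)·3 = 4p + 3
  the entrant's expected payoff from Enter: p·1 + (1−p)·4 = -3p + 4
  4p + 3 = -3p + 4  ⇒  7p = 1  ⇒  p = 1/7.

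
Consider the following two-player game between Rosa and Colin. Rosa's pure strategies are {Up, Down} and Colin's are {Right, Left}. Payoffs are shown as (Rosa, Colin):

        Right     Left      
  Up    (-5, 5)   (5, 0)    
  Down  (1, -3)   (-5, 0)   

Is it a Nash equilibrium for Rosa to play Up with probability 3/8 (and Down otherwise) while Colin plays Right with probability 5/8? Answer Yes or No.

Yes

Check Colin's indifference given Rosa's mix p = 3/8:
  payoff from Right = 0; payoff from Left = 0 — equal.
Check Rosa's indifference given Colin's mix q = 5/8:
  payoff from Up = -5/4; payoff from Down = -5/4 — equal.
Both players are indifferent, so neither can profitably deviate.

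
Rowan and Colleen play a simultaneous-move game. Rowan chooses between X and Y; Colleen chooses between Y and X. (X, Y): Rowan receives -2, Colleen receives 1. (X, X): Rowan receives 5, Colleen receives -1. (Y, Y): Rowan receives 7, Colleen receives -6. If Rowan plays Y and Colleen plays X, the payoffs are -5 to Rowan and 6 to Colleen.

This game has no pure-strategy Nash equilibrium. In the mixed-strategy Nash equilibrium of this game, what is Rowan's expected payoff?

25/19

Colleen's mix must leave Rowan indifferent between X and Y.
  Rowan's payoff from X: q·(-2) + (1−q)·5 = -7q + 5
  Rowan's payoff from Y: q·7 + (1−q)·(-5) = 12q - 5
  -7q + 5 = 12q - 5  ⇒  -19q = -10  ⇒  q = 10/19.
At equilibrium Rowan is indifferent across rows, so Rowan's payoff equals the payoff from X: (10/19)·(-2) + (9/19)·5 = 25/19.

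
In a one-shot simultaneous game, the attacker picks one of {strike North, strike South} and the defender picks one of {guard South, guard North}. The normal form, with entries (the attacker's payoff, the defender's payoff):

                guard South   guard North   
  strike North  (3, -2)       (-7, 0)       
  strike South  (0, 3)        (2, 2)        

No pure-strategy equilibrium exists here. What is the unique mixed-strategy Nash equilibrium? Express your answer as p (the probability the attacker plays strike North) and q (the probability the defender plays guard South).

For the defender to be willing to mix, the defender must be indifferent between guard South and guard North, which pins down the attacker's mix.
  the defender's payoff to guard South: p·(-2) + (1−p)·3 = -5p + 3
  the defender's payoff to guard North: p·0 + (1−p)·2 = -2p + 2
  -5p + 3 = -2p + 2  ⇒  -3p = -1  ⇒  p = 1/3.
Set the attacker's expected payoff from strike North equal to that from strike South:
  the attacker's expected payoff from strike North: q·3 + (1−q)·(-7) = 10q - 7
  the attacker's expected payoff from strike South: q·0 + (1−q)·2 = -2q + 2
  10q - 7 = -2q + 2  ⇒  12q = 9  ⇒  q = 3/4.

p = 1/3, q = 3/4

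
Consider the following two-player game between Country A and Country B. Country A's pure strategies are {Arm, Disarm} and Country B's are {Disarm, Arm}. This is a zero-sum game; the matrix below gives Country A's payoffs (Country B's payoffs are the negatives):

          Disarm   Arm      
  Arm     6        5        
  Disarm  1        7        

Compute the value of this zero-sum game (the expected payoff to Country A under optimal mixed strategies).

Country B's mix must leave Country A indifferent between Arm and Disarm.
  Country A's payoff to Arm: q·6 + (1−q)·5 = q + 5
  Country A's payoff to Disarm: q·1 + (1−q)·7 = -6q + 7
  q + 5 = -6q + 7  ⇒  7q = 2  ⇒  q = 2/7.
The value is Country A's expected payoff against this mix (using Arm): (2/7)·6 + (5/7)·5 = 37/7.

v = 37/7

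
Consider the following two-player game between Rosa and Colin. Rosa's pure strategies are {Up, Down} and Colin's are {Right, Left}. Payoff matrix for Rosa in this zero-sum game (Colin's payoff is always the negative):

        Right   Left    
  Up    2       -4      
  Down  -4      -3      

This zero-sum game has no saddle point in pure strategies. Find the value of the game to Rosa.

In a mixed equilibrium Rosa is indifferent between Up and Down; this condition fixes q.
  Rosa's payoff to Up: q·2 + (1−q)·(-4) = 6q - 4
  Rosa's payoff to Down: q·(-4) + (1−q)·(-3) = -q - 3
  6q - 4 = -q - 3  ⇒  7q = 1  ⇒  q = 1/7.
The value is Rosa's expected payoff against this mix (using Up): (1/7)·2 + (6/7)·(-4) = -22/7.

v = -22/7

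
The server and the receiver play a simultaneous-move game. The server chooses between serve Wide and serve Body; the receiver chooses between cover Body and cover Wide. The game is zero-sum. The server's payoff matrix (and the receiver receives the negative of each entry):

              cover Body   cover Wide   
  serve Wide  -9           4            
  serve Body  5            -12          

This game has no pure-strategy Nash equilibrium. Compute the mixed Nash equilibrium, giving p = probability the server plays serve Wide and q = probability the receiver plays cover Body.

p = 17/30, q = 8/15

In a mixed equilibrium the receiver is indifferent between cover Body and cover Wide; this condition fixes p.
  the receiver's payoff to cover Body: p·9 + (1−p)·(-5) = 14p - 5
  the receiver's payoff to cover Wide: p·(-4) + (1−p)·12 = -16p + 12
  14p - 5 = -16p + 12  ⇒  30p = 17  ⇒  p = 17/30.
In a mixed equilibrium the server is indifferent between serve Wide and serve Body; this condition fixes q.
  the server's expected payoff from serve Wide: q·(-9) + (1−q)·4 = -13q + 4
  the server's expected payoff from serve Body: q·5 + (1−q)·(-12) = 17q - 12
  -13q + 4 = 17q - 12  ⇒  -30q = -16  ⇒  q = 8/15.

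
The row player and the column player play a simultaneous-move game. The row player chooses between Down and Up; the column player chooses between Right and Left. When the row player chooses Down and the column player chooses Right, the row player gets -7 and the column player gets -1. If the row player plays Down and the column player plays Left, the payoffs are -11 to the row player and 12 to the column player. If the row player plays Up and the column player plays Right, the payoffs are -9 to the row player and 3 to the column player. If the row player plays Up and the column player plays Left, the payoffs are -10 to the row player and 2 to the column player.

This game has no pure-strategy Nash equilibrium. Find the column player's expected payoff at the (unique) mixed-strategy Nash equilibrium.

The column player's indifference between Right and Left determines the row player's mixing probability p:
  the column player's payoff to Right: p·(-1) + (1−p)·3 = -4p + 3
  the column player's payoff to Left: p·12 + (1−p)·2 = 10p + 2
  -4p + 3 = 10p + 2  ⇒  -14p = -1  ⇒  p = 1/14.
At equilibrium the column player is indifferent across columns, so the column player's payoff equals the payoff from Right: (1/14)·(-1) + (13/14)·3 = 19/7.

19/7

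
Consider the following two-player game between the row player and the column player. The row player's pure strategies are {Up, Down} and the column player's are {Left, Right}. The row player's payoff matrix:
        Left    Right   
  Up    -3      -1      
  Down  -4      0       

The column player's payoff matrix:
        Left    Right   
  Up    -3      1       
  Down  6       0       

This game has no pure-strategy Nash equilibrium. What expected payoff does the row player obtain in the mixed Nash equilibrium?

The column player's mix must leave the row player indifferent between Up and Down.
  the row player's expected payoff from Up: q·(-3) + (1−q)·(-1) = -2q - 1
  the row player's expected payoff from Down: q·(-4) + (1−q)·0 = -4q
  -2q - 1 = -4q  ⇒  2q = 1  ⇒  q = 1/2.
At equilibrium the row player is indifferent across rows, so the row player's payoff equals the payoff from Up: (1/2)·(-3) + (1/2)·(-1) = -2.

-2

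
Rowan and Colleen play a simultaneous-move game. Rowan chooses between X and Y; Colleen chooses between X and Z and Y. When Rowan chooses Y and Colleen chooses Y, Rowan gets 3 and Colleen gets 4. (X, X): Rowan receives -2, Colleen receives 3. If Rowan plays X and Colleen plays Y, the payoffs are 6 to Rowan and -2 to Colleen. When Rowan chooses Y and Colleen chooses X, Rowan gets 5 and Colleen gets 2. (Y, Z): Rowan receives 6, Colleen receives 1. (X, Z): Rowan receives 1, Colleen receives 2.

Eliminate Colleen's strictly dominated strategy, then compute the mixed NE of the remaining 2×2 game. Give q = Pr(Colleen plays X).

Colleen's strategy Z is strictly dominated by X: 3 > 2 and 2 > 1. Eliminate Z.
Set Rowan's expected payoff from X equal to that from Y:
  Rowan's expected payoff from X: q·(-2) + (1−q)·6 = -8q + 6
  Rowan's expected payoff from Y: q·5 + (1−q)·3 = 2q + 3
  -8q + 6 = 2q + 3  ⇒  -10q = -3  ⇒  q = 3/10.

q = 3/10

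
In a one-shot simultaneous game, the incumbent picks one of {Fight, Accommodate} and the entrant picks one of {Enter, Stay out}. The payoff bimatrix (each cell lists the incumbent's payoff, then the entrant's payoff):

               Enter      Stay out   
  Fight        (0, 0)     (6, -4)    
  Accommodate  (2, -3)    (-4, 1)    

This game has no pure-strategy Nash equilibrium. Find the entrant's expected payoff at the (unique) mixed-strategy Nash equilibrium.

Set the entrant's expected payoff from Enter equal to that from Stay out:
  the entrant's payoff from Enter: p·0 + (1−p)·(-3) = 3p - 3
  the entrant's payoff from Stay out: p·(-4) + (1−p)·1 = -5p + 1
  3p - 3 = -5p + 1  ⇒  8p = 4  ⇒  p = 1/2.
At equilibrium the entrant is indifferent across columns, so the entrant's payoff equals the payoff from Enter: (1/2)·0 + (1/2)·(-3) = -3/2.

-3/2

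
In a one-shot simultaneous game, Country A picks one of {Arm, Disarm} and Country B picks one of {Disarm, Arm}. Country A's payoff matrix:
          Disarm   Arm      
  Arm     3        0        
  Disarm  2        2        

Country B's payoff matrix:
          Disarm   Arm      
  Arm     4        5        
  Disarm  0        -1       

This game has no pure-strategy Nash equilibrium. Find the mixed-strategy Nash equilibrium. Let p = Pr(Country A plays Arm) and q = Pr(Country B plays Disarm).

p = 1/2, q = 2/3

Set Country B's expected payoff from Disarm equal to that from Arm:
  Country B's expected payoff from Disarm: p·4 + (1−p)·0 = 4p
  Country B's expected payoff from Arm: p·5 + (1−p)·(-1) = 6p - 1
  4p = 6p - 1  ⇒  -2p = -1  ⇒  p = 1/2.
Country A's indifference between Arm and Disarm determines Country B's mixing probability q:
  Country A's payoff from Arm: q·3 + (1−q)·0 = 3q
  Country A's payoff from Disarm: q·2 + (1−q)·2 = 2
  3q = 2  ⇒  3q = 2  ⇒  q = 2/3.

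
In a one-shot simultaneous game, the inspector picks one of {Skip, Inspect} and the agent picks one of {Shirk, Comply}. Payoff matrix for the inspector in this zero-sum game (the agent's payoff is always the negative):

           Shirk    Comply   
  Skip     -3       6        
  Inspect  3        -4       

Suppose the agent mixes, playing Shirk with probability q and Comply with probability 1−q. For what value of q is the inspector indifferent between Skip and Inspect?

q = 5/8

The inspector's indifference between Skip and Inspect determines the agent's mixing probability q:
  the inspector's payoff from Skip: q·(-3) + (1−q)·6 = -9q + 6
  the inspector's payoff from Inspect: q·3 + (1−q)·(-4) = 7q - 4
  -9q + 6 = 7q - 4  ⇒  -16q = -10  ⇒  q = 5/8.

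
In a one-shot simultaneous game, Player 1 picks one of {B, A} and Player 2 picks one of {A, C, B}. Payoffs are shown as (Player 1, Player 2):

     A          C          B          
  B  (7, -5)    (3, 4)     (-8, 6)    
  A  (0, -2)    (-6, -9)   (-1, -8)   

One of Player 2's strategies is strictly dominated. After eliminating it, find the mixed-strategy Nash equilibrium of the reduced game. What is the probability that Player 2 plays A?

q = 1/2

Player 2's strategy C is strictly dominated by B: 6 > 4 and -8 > -9. Eliminate C.
Set Player 1's expected payoff from B equal to that from A:
  Player 1's payoff to B: q·7 + (1−q)·(-8) = 15q - 8
  Player 1's payoff to A: q·0 + (1−q)·(-1) = q - 1
  15q - 8 = q - 1  ⇒  14q = 7  ⇒  q = 1/2.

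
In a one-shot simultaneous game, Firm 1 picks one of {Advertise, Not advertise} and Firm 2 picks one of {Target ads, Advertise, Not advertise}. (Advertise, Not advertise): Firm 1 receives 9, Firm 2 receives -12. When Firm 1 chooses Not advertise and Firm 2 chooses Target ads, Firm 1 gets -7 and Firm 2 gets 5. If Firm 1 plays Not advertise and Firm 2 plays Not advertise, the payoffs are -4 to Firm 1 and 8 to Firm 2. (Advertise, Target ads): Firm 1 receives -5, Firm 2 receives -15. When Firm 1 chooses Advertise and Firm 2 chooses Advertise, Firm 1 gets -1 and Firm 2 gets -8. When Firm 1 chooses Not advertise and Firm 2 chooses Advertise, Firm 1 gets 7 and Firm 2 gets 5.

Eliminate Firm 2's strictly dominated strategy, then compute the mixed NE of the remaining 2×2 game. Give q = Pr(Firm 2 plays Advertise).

q = 13/21

Firm 2's strategy Target ads is strictly dominated by Not advertise: -12 > -15 and 8 > 5. Eliminate Target ads.
For Firm 1 to be willing to mix, Firm 1 must be indifferent between Advertise and Not advertise, which pins down Firm 2's mix.
  Firm 1's payoff from Advertise: q·(-1) + (1−q)·9 = -10q + 9
  Firm 1's payoff from Not advertise: q·7 + (1−q)·(-4) = 11q - 4
  -10q + 9 = 11q - 4  ⇒  -21q = -13  ⇒  q = 13/21.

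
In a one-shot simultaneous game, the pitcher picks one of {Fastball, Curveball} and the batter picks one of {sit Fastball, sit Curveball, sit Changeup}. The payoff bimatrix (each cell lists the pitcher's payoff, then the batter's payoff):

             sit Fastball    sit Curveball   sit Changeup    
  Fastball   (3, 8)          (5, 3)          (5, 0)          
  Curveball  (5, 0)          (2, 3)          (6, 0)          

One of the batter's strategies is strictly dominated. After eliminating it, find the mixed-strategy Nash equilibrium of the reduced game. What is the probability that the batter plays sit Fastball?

q = 3/5

The batter's strategy sit Changeup is strictly dominated by sit Curveball: 3 > 0 and 3 > 0. Eliminate sit Changeup.
For the pitcher to be willing to mix, the pitcher must be indifferent between Fastball and Curveball, which pins down the batter's mix.
  the pitcher's expected payoff from Fastball: q·3 + (1−q)·5 = -2q + 5
  the pitcher's expected payoff from Curveball: q·5 + (1−q)·2 = 3q + 2
  -2q + 5 = 3q + 2  ⇒  -5q = -3  ⇒  q = 3/5.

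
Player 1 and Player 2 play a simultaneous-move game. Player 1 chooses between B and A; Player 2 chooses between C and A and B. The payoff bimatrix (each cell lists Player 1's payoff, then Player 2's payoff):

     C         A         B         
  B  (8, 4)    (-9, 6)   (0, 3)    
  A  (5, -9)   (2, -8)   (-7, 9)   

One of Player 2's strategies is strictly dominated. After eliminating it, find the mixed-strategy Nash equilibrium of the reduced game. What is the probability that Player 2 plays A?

Player 2's strategy C is strictly dominated by A: 6 > 4 and -8 > -9. Eliminate C.
In a mixed equilibrium Player 1 is indifferent between B and A; this condition fixes q.
  Player 1's expected payoff from B: q·(-9) + (1−q)·0 = -9q
  Player 1's expected payoff from A: q·2 + (1−q)·(-7) = 9q - 7
  -9q = 9q - 7  ⇒  -18q = -7  ⇒  q = 7/18.

q = 7/18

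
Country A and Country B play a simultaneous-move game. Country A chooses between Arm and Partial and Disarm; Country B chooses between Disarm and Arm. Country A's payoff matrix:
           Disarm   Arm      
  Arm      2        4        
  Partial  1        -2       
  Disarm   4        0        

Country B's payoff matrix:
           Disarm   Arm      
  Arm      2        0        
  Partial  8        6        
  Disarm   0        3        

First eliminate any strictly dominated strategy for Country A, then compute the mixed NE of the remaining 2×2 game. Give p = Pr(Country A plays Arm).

p = 3/5

Country A's strategy Partial is strictly dominated by Disarm: 4 > 1 and 0 > -2. Eliminate Partial.
Country A's mix must leave Country B indifferent between Disarm and Arm.
  Country B's payoff from Disarm: p·2 + (1−p)·0 = 2p
  Country B's payoff from Arm: p·0 + (1−p)·3 = -3p + 3
  2p = -3p + 3  ⇒  5p = 3  ⇒  p = 3/5.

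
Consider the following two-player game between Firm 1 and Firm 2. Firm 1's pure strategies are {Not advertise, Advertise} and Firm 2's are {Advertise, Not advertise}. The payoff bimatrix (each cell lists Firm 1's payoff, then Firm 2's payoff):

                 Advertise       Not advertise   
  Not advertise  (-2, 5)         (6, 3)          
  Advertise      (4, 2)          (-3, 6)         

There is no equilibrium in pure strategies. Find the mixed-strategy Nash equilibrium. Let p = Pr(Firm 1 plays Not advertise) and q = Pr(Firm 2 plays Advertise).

p = 2/3, q = 3/5

Firm 2's indifference between Advertise and Not advertise determines Firm 1's mixing probability p:
  Firm 2's expected payoff from Advertise: p·5 + (1−p)·2 = 3p + 2
  Firm 2's expected payoff from Not advertise: p·3 + (1−p)·6 = -3p + 6
  3p + 2 = -3p + 6  ⇒  6p = 4  ⇒  p = 2/3.
Firm 2's mix must leave Firm 1 indifferent between Not advertise and Advertise.
  Firm 1's expected payoff from Not advertise: q·(-2) + (1−q)·6 = -8q + 6
  Firm 1's expected payoff from Advertise: q·4 + (1−q)·(-3) = 7q - 3
  -8q + 6 = 7q - 3  ⇒  -15q = -9  ⇒  q = 3/5.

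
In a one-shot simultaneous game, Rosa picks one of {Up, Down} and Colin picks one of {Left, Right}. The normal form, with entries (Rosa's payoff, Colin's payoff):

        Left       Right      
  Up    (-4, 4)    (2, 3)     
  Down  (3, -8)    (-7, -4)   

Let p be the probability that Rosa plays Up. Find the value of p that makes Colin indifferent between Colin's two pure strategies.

Rosa's mix must leave Colin indifferent between Left and Right.
  Colin's payoff from Left: p·4 + (1−p)·(-8) = 12p - 8
  Colin's payoff from Right: p·3 + (1−p)·(-4) = 7p - 4
  12p - 8 = 7p - 4  ⇒  5p = 4  ⇒  p = 4/5.

p = 4/5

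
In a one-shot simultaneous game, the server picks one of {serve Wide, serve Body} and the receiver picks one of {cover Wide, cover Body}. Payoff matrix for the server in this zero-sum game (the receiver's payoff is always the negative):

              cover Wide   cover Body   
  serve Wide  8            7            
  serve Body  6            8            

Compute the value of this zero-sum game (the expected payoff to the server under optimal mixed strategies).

v = 22/3

For the server to be willing to mix, the server must be indifferent between serve Wide and serve Body, which pins down the receiver's mix.
  the server's payoff to serve Wide: q·8 + (1−q)·7 = q + 7
  the server's payoff to serve Body: q·6 + (1−q)·8 = -2q + 8
  q + 7 = -2q + 8  ⇒  3q = 1  ⇒  q = 1/3.
The value is the server's expected payoff against this mix (using serve Wide): (1/3)·8 + (2/3)·7 = 22/3.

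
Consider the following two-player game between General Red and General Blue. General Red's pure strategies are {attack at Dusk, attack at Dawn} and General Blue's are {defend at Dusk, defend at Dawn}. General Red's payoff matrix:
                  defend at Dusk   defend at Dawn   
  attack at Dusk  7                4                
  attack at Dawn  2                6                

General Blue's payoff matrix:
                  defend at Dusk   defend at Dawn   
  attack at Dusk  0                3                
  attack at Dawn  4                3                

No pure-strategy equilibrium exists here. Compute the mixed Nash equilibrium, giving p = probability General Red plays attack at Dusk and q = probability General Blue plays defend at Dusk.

General Blue's indifference between defend at Dusk and defend at Dawn determines General Red's mixing probability p:
  General Blue's payoff from defend at Dusk: p·0 + (1−p)·4 = -4p + 4
  General Blue's payoff from defend at Dawn: p·3 + (1−p)·3 = 3
  -4p + 4 = 3  ⇒  -4p = -1  ⇒  p = 1/4.
For General Red to be willing to mix, General Red must be indifferent between attack at Dusk and attack at Dawn, which pins down General Blue's mix.
  General Red's payoff to attack at Dusk: q·7 + (1−q)·4 = 3q + 4
  General Red's payoff to attack at Dawn: q·2 + (1−q)·6 = -4q + 6
  3q + 4 = -4q + 6  ⇒  7q = 2  ⇒  q = 2/7.

p = 1/4, q = 2/7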